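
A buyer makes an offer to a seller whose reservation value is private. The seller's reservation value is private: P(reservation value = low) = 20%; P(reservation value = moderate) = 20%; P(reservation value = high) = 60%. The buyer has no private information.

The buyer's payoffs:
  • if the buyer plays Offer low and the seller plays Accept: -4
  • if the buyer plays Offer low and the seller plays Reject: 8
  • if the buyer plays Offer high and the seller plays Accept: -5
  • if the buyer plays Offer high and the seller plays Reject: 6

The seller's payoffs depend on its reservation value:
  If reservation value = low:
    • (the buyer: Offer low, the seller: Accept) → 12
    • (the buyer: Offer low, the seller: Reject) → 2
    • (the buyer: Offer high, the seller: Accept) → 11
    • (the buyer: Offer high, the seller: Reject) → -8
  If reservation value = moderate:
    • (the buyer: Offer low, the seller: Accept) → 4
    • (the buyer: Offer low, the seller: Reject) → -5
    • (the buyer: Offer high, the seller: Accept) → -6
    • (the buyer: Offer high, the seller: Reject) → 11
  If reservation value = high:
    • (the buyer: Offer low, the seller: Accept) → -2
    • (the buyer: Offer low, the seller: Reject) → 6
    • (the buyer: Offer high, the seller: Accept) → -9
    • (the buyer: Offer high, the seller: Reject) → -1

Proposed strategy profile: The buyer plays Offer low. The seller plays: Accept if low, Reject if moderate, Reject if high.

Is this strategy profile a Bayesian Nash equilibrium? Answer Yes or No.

The buyer plays Offer low: E[Offer low] = 0.2·(-4) + 0.2·(8) + 0.6·(8) = 5.6; E[Offer high] = 3.8. Best-responding. ✓
The seller (reservation value low), facing Offer low: Accept gives 12, Reject gives 2. Proposed Accept is best. ✓
The seller (reservation value moderate), facing Offer low: Accept gives 4, Reject gives -5. Proposed Reject is not best — profitable deviation exists. ✗
The seller (reservation value high), facing Offer low: Accept gives -2, Reject gives 6. Proposed Reject is best. ✓

No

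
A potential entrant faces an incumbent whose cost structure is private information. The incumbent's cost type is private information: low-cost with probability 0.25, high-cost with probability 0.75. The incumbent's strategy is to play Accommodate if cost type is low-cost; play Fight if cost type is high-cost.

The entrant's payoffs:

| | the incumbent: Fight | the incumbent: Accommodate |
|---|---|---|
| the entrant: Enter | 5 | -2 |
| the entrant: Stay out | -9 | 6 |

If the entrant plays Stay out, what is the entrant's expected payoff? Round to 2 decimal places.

-5.25

Take the expectation over the incumbent's cost type, weighting each type's action by its prior probability.
E[Stay out] = 0.25·6 + 0.75·(-9) = 1.5 + (-6.75) = -5.25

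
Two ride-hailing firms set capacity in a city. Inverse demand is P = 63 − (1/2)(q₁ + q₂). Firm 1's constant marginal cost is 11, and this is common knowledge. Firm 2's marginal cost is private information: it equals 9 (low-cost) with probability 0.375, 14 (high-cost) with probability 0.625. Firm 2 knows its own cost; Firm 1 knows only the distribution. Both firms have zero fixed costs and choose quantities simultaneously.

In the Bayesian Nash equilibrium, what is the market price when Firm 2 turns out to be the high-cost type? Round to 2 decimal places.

29.65

Type-c best response for Firm 2: q₂(c) = (63 − c) − q₁/2.
Firm 1 maximizes expected profit; its first-order condition is 63 − q₁ − (1/2)E[q₂] − 11 = 0.
Substituting E[q₂] and solving: E[c₂] = 12.125, so q₁ = (63 − 2·11 + 12.125)/(3/2) = 35.4167.
q₂(high-cost) = 31.2917, so P = 63 − (1/2)·(35.4167 + 31.2917) = 29.6458.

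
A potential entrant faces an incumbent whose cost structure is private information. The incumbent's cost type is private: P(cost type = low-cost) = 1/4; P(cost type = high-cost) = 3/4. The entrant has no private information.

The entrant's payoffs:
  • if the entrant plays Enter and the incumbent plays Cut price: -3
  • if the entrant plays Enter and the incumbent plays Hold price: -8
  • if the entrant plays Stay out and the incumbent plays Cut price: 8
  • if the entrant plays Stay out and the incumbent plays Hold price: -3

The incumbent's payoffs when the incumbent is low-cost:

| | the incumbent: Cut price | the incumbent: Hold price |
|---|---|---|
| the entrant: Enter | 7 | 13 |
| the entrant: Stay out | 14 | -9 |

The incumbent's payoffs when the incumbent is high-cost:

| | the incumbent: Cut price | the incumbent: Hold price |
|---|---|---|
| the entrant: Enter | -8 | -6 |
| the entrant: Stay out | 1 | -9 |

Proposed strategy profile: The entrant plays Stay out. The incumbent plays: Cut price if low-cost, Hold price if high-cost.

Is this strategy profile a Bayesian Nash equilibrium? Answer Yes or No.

No

The entrant plays Stay out: E[Stay out] = 1/4·(8) + 3/4·(-3) = -1/4; E[Enter] = -27/4. Best-responding. ✓
The incumbent (cost type low-cost), facing Stay out: Cut price gives 14, Hold price gives -9. Proposed Cut price is best. ✓
The incumbent (cost type high-cost), facing Stay out: Cut price gives 1, Hold price gives -9. Proposed Hold price is not best — profitable deviation exists. ✗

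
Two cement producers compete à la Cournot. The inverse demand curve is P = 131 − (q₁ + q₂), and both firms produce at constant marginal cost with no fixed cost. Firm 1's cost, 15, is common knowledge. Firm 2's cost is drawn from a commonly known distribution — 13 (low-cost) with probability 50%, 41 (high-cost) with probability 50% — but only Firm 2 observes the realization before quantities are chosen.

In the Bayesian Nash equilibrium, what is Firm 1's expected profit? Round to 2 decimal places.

1820.44

Firm 2 with cost c maximizes (131 − (q₁+q₂) − c)·q₂, giving q₂(c) = (131 − c − q₁)/2.
E[c₂] = 0.5·13 + 0.5·41 = 27
Firm 1's FOC against E[q₂] yields q₁ = (131 − 2·15 + E[c₂])/3 = (131 − 30 + 27)/3 = 42.6667.
E[P] = 131 − (q₁ + E[q₂]) = 57.6667; Firm 1's expected profit = (E[P] − 15)·q₁ = (57.6667 − 15)·42.6667 = 1820.44.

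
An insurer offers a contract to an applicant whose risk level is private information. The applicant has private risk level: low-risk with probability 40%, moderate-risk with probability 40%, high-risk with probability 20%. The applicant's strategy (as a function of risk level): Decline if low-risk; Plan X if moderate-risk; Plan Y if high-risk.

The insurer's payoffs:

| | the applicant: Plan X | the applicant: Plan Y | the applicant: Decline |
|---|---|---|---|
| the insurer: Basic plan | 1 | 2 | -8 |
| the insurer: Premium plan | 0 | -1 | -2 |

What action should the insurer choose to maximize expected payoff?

Premium plan

Compute the insurer's expected payoff for each action, taking the expectation over the applicant's type.
E[Basic plan] = 0.4·(-8) + 0.4·(1) + 0.2·(2) = -2.4
E[Premium plan] = 0.4·(-2) + 0.4·(0) + 0.2·(-1) = -1
Best response: Premium plan (-1 is the largest).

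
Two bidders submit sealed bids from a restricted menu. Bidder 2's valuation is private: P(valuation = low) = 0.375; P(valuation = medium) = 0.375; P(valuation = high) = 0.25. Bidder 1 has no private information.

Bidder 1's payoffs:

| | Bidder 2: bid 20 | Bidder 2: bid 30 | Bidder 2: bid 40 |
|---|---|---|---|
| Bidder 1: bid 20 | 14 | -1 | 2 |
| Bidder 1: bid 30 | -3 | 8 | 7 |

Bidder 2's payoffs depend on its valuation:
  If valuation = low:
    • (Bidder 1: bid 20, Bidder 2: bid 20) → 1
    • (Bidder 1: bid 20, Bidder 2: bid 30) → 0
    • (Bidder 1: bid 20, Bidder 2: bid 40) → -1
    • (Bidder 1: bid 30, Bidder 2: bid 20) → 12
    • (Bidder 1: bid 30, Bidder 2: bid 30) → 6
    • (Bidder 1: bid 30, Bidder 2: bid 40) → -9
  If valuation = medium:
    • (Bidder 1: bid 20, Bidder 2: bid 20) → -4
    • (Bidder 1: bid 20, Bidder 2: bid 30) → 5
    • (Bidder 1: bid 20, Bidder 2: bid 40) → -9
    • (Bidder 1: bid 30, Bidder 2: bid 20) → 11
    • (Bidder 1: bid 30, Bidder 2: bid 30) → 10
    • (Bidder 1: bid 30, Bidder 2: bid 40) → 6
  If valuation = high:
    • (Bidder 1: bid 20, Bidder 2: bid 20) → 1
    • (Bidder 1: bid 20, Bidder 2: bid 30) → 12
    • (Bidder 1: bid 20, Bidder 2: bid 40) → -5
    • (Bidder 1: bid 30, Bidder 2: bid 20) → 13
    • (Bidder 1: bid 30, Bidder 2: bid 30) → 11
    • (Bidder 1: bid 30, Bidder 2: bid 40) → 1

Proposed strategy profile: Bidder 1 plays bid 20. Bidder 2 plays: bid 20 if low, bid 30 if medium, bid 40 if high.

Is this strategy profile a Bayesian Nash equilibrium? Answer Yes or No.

No

A profile is a BNE iff every type of every player is best-responding given beliefs about the other side.
Bidder 1 plays bid 20: E[bid 20] = 0.375·(14) + 0.375·(-1) + 0.25·(2) = 5.375; E[bid 30] = 3.625. Best-responding. ✓
Bidder 2 (valuation low), facing bid 20: bid 20 gives 1, bid 30 gives 0, bid 40 gives -1. Proposed bid 20 is best. ✓
Bidder 2 (valuation medium), facing bid 20: bid 20 gives -4, bid 30 gives 5, bid 40 gives -9. Proposed bid 30 is best. ✓
Bidder 2 (valuation high), facing bid 20: bid 20 gives 1, bid 30 gives 12, bid 40 gives -5. Proposed bid 40 is not best — profitable deviation exists. ✗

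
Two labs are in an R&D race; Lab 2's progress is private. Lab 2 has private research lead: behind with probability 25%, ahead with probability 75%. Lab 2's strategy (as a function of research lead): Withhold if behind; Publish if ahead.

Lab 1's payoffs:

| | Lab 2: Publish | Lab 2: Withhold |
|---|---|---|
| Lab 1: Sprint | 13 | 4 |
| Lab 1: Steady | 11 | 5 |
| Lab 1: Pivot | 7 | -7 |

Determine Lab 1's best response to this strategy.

Sprint

E[Sprint] = 0.25·(4) + 0.75·(13) = 10.75
E[Steady] = 0.25·(5) + 0.75·(11) = 9.5
E[Pivot] = 0.25·(-7) + 0.75·(7) = 3.5
Best response: Sprint (10.75 is the largest).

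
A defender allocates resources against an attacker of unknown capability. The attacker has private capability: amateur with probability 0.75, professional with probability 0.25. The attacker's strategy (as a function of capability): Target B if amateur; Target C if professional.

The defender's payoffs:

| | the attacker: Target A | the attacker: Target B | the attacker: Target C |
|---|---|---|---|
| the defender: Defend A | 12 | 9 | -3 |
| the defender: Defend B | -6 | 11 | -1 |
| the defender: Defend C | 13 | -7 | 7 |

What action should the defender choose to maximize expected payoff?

Defend B

Compute the defender's expected payoff for each action, taking the expectation over the attacker's type.
E[Defend A] = 0.75·(9) + 0.25·(-3) = 6
E[Defend B] = 0.75·(11) + 0.25·(-1) = 8
E[Defend C] = 0.75·(-7) + 0.25·(7) = -3.5
Best response: Defend B (8 is the largest).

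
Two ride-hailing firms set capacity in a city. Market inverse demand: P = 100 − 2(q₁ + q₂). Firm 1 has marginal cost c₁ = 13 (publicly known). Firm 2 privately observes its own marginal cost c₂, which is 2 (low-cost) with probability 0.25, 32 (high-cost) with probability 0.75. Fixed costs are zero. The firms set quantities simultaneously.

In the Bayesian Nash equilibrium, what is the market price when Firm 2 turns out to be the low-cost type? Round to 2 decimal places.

Type-c best response for Firm 2: q₂(c) = (100 − c)/4 − q₁/2.
Firm 1 maximizes expected profit; its first-order condition is 100 − 4q₁ − 2E[q₂] − 13 = 0.
Substituting E[q₂] and solving: E[c₂] = 24.5, so q₁ = (100 − 2·13 + 24.5)/6 = 16.4167.
q₂(low-cost) = 16.2917, so P = 100 − 2·(16.4167 + 16.2917) = 34.5833.

34.58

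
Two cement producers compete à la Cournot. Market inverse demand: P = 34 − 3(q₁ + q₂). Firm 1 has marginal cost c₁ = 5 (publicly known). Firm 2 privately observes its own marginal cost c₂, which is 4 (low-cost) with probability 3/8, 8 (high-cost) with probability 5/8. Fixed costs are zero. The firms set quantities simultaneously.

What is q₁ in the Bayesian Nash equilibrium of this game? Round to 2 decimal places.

3.39

Type-c best response for Firm 2: q₂(c) = (34 − c)/6 − q₁/2.
Firm 1 maximizes expected profit; its first-order condition is 34 − 6q₁ − 3E[q₂] − 5 = 0.
Substituting E[q₂] and solving: E[c₂] = 6.5, so q₁ = (34 − 2·5 + 6.5)/9 = 3.38889.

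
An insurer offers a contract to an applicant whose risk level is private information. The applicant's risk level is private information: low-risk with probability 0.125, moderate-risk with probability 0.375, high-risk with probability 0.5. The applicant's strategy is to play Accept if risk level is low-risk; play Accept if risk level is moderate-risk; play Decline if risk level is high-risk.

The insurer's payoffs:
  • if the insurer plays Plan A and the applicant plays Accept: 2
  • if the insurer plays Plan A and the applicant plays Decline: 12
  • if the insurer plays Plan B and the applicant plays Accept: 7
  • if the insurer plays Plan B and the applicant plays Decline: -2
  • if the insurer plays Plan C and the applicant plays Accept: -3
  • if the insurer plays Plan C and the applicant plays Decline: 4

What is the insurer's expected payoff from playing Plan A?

7

Take the expectation over the applicant's risk level, weighting each type's action by its prior probability.
E[Plan A] = 0.125·2 + 0.375·2 + 0.5·12 = 0.25 + 0.75 + 6 = 7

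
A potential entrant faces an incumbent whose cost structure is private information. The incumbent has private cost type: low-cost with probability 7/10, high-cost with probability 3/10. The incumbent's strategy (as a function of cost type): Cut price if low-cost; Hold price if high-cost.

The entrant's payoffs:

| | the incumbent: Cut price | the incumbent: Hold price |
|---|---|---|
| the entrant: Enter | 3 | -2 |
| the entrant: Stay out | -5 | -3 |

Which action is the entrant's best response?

Enter

Compute the entrant's expected payoff for each action, taking the expectation over the incumbent's type.
E[Enter] = 7/10·(3) + 3/10·(-2) = 3/2
E[Stay out] = 7/10·(-5) + 3/10·(-3) = -22/5
Best response: Enter (3/2 is the largest).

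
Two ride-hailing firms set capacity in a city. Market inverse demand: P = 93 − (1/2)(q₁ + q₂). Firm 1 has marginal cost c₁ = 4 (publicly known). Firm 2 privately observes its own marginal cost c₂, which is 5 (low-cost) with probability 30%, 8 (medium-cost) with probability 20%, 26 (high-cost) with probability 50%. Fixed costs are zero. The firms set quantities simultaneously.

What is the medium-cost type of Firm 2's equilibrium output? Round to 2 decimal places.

Firm 2 with cost c maximizes (93 − (1/2)(q₁+q₂) − c)·q₂, giving q₂(c) = (93 − c − (1/2)q₁).
E[c₂] = 0.3·5 + 0.2·8 + 0.5·26 = 16.1
Firm 1's FOC against E[q₂] yields q₁ = (93 − 2·4 + E[c₂])/(3/2) = (93 − 8 + 16.1)/(3/2) = 67.4.
q₂(medium-cost) = (93 − 8 − (1/2)·67.4) = 51.3.

51.30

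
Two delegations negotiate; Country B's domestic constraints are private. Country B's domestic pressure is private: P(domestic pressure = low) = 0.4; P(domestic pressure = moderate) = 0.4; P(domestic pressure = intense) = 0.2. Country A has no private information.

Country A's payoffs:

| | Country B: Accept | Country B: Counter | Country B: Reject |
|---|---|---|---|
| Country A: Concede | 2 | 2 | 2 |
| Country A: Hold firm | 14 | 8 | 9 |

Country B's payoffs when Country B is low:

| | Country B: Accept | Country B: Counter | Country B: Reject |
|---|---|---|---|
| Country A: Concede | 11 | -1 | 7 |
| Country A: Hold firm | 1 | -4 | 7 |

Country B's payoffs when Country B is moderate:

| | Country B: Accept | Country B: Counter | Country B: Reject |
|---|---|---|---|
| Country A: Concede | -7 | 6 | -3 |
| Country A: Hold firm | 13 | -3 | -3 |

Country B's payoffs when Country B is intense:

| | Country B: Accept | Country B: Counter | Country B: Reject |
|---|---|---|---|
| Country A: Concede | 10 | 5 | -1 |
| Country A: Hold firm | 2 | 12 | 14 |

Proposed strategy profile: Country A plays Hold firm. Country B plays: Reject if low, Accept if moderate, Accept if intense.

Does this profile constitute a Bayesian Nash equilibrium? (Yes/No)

No

Country A plays Hold firm: E[Hold firm] = 0.4·(9) + 0.4·(14) + 0.2·(14) = 12; E[Concede] = 2. Best-responding. ✓
Country B (domestic pressure low), facing Hold firm: Accept gives 1, Counter gives -4, Reject gives 7. Proposed Reject is best. ✓
Country B (domestic pressure moderate), facing Hold firm: Accept gives 13, Counter gives -3, Reject gives -3. Proposed Accept is best. ✓
Country B (domestic pressure intense), facing Hold firm: Accept gives 2, Counter gives 12, Reject gives 14. Proposed Accept is not best — profitable deviation exists. ✗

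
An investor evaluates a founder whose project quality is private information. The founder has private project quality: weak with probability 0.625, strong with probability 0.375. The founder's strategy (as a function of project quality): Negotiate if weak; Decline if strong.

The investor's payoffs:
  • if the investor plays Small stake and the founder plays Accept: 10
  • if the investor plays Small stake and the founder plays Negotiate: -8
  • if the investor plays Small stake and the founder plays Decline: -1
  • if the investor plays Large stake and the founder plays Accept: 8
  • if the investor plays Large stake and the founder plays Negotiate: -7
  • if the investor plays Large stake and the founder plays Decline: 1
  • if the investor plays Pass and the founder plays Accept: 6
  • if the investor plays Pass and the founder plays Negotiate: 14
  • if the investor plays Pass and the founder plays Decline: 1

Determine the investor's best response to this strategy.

Pass

E[Small stake] = 0.625·(-8) + 0.375·(-1) = -5.375
E[Large stake] = 0.625·(-7) + 0.375·(1) = -4
E[Pass] = 0.625·(14) + 0.375·(1) = 9.125
Best response: Pass (9.125 is the largest).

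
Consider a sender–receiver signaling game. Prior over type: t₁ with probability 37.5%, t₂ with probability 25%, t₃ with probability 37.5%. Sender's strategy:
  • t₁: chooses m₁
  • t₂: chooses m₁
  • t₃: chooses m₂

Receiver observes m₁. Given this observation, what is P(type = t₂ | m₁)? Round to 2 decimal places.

0.40

P(m₁) = 0.375·1 + 0.25·1 + 0.375·0 = 0.625
P(t₂ | m₁) = (0.25·1) / 0.625 = 0.25 / 0.625 = 0.4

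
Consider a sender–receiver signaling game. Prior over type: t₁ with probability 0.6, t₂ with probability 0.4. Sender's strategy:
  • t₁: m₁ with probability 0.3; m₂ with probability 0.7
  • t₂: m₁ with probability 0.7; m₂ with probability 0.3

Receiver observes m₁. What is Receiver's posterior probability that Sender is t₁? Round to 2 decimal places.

0.39

P(m₁) = 0.6·0.3 + 0.4·0.7 = 0.46
P(t₁ | m₁) = (0.6·0.3) / 0.46 = 0.18 / 0.46 = 0.391304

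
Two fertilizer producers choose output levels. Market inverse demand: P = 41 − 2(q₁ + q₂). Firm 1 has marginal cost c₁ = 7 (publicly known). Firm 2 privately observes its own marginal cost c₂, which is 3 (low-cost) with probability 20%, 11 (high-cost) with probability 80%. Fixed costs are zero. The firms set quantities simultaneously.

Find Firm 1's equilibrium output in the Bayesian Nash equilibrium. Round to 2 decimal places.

6.07

Type-c best response for Firm 2: q₂(c) = (41 − c)/4 − q₁/2.
Firm 1 maximizes expected profit; its first-order condition is 41 − 4q₁ − 2E[q₂] − 7 = 0.
Substituting E[q₂] and solving: E[c₂] = 9.4, so q₁ = (41 − 2·7 + 9.4)/6 = 6.06667.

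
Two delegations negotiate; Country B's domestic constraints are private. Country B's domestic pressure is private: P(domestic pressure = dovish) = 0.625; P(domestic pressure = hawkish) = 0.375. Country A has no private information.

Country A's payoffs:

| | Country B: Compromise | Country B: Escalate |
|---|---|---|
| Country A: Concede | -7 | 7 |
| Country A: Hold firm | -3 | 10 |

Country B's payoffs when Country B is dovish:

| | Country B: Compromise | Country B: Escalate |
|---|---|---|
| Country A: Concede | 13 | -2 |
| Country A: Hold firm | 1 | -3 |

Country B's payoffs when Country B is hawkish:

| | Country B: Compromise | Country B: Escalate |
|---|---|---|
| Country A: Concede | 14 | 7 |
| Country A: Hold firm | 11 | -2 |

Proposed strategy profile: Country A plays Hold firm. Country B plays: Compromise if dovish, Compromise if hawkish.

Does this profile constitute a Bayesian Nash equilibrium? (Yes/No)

A profile is a BNE iff every type of every player is best-responding given beliefs about the other side.
Country A plays Hold firm: E[Hold firm] = 0.625·(-3) + 0.375·(-3) = -3; E[Concede] = -7. Best-responding. ✓
Country B (domestic pressure dovish), facing Hold firm: Compromise gives 1, Escalate gives -3. Proposed Compromise is best. ✓
Country B (domestic pressure hawkish), facing Hold firm: Compromise gives 11, Escalate gives -2. Proposed Compromise is best. ✓

Yes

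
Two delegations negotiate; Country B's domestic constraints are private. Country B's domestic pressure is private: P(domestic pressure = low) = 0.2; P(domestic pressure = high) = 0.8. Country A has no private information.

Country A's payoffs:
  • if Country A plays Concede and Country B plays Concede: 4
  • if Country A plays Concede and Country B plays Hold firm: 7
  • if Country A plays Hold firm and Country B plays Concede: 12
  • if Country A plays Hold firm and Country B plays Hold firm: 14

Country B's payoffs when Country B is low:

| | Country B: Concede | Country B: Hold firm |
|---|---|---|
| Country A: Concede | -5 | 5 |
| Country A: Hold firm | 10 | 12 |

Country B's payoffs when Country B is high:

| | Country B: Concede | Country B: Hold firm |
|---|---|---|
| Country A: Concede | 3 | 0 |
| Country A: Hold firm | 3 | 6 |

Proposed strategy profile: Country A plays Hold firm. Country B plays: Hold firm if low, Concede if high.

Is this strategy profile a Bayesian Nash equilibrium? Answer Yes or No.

No

Country A plays Hold firm: E[Hold firm] = 0.2·(14) + 0.8·(12) = 12.4; E[Concede] = 4.6. Best-responding. ✓
Country B (domestic pressure low), facing Hold firm: Concede gives 10, Hold firm gives 12. Proposed Hold firm is best. ✓
Country B (domestic pressure high), facing Hold firm: Concede gives 3, Hold firm gives 6. Proposed Concede is not best — profitable deviation exists. ✗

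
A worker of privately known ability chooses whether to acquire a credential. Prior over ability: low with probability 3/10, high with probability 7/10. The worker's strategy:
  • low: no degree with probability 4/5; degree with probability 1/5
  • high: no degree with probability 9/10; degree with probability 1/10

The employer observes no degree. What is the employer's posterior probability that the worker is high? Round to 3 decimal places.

P(no degree) = (3/10)·(4/5) + (7/10)·(9/10) = 87/100
P(high | no degree) = ((7/10)·(9/10)) / (87/100) = (63/100) / (87/100) = 21/29

0.724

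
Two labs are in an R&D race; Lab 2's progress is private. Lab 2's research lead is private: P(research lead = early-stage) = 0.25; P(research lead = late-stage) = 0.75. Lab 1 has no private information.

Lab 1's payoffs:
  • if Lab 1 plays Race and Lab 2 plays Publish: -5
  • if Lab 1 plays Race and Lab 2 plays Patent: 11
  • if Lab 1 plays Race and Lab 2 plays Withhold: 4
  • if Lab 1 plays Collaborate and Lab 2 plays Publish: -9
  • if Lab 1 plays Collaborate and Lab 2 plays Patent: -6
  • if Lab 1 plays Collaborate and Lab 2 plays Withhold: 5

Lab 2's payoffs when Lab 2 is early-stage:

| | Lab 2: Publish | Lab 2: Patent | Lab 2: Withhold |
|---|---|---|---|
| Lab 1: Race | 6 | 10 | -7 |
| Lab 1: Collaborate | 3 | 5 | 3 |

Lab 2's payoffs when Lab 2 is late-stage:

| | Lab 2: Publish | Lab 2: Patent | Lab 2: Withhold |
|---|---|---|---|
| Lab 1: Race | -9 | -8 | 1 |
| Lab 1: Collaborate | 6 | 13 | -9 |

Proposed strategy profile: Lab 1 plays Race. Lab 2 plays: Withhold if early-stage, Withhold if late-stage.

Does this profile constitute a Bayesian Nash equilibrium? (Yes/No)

Lab 1 plays Race: E[Race] = 0.25·(4) + 0.75·(4) = 4; E[Collaborate] = 5. Not best-responding. ✗
Lab 2 (research lead early-stage), facing Race: Publish gives 6, Patent gives 10, Withhold gives -7. Proposed Withhold is not best — profitable deviation exists. ✗
Lab 2 (research lead late-stage), facing Race: Publish gives -9, Patent gives -8, Withhold gives 1. Proposed Withhold is best. ✓

No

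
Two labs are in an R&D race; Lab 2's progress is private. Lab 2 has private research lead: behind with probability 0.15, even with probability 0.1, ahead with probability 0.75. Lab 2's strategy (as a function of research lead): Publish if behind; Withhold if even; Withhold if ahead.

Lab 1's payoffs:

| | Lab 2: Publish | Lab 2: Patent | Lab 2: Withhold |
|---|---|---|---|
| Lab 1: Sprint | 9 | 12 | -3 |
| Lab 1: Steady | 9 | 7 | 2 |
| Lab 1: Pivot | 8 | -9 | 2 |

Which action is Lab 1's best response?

E[Sprint] = 0.15·(9) + 0.1·(-3) + 0.75·(-3) = -1.2
E[Steady] = 0.15·(9) + 0.1·(2) + 0.75·(2) = 3.05
E[Pivot] = 0.15·(8) + 0.1·(2) + 0.75·(2) = 2.9
Best response: Steady (3.05 is the largest).

Steady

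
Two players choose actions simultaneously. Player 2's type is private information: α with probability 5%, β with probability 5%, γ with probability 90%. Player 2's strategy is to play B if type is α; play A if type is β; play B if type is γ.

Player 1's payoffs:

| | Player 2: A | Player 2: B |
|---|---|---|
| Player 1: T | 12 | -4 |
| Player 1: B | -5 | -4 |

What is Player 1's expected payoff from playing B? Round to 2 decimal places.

-4.05

E[B] = 0.05·(-4) + 0.05·(-5) + 0.9·(-4) = (-0.2) + (-0.25) + (-3.6) = -4.05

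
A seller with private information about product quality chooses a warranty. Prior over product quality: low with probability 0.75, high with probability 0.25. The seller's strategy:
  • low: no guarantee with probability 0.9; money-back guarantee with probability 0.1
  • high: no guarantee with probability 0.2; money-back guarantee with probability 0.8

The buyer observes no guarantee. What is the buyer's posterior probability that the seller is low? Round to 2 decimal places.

Apply Bayes' rule using the sender's strategy as the likelihood.
P(no guarantee) = 0.75·0.9 + 0.25·0.2 = 0.725
P(low | no guarantee) = (0.75·0.9) / 0.725 = 0.675 / 0.725 = 0.931034

0.93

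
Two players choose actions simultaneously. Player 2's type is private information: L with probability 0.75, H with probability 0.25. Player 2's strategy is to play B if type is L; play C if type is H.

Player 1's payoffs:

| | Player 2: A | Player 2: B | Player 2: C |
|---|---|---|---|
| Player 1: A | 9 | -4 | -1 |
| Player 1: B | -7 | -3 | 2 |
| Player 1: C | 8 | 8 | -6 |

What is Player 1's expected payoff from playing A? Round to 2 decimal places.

-3.25

Take the expectation over Player 2's type, weighting each type's action by its prior probability.
E[A] = 0.75·(-4) + 0.25·(-1) = (-3) + (-0.25) = -3.25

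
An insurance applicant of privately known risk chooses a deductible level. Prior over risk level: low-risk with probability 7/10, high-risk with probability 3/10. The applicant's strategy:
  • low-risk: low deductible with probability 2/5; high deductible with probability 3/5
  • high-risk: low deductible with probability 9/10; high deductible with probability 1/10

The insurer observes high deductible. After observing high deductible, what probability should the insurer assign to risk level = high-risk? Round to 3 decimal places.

P(high deductible) = (7/10)·(3/5) + (3/10)·(1/10) = 9/20
P(high-risk | high deductible) = ((3/10)·(1/10)) / (9/20) = (3/100) / (9/20) = 1/15

0.067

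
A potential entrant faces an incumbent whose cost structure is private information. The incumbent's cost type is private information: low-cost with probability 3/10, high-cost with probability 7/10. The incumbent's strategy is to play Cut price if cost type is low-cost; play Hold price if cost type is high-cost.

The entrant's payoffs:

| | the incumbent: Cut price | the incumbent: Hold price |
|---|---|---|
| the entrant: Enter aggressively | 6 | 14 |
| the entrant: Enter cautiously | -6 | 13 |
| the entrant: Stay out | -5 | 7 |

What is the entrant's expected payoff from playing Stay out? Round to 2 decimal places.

Take the expectation over the incumbent's cost type, weighting each type's action by its prior probability.
E[Stay out] = 3/10·(-5) + 7/10·7 = (-3/2) + 49/10 = 17/5

3.40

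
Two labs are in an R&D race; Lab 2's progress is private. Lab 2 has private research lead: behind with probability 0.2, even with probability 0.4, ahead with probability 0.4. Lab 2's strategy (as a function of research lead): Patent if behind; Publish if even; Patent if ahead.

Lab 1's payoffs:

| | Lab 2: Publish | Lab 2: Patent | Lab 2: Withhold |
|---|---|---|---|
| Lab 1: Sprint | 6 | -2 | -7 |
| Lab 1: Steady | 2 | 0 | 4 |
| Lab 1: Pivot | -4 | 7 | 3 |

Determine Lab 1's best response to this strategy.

Compute Lab 1's expected payoff for each action, taking the expectation over Lab 2's type.
E[Sprint] = 0.2·(-2) + 0.4·(6) + 0.4·(-2) = 1.2
E[Steady] = 0.2·(0) + 0.4·(2) + 0.4·(0) = 0.8
E[Pivot] = 0.2·(7) + 0.4·(-4) + 0.4·(7) = 2.6
Best response: Pivot (2.6 is the largest).

Pivot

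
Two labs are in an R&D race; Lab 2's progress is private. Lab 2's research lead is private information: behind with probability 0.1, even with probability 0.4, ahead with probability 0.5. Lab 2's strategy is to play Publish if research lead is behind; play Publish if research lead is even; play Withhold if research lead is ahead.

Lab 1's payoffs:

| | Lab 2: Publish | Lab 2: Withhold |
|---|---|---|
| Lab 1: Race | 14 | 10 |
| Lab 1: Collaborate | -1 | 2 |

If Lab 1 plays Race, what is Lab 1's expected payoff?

12

E[Race] = 0.1·14 + 0.4·14 + 0.5·10 = 1.4 + 5.6 + 5 = 12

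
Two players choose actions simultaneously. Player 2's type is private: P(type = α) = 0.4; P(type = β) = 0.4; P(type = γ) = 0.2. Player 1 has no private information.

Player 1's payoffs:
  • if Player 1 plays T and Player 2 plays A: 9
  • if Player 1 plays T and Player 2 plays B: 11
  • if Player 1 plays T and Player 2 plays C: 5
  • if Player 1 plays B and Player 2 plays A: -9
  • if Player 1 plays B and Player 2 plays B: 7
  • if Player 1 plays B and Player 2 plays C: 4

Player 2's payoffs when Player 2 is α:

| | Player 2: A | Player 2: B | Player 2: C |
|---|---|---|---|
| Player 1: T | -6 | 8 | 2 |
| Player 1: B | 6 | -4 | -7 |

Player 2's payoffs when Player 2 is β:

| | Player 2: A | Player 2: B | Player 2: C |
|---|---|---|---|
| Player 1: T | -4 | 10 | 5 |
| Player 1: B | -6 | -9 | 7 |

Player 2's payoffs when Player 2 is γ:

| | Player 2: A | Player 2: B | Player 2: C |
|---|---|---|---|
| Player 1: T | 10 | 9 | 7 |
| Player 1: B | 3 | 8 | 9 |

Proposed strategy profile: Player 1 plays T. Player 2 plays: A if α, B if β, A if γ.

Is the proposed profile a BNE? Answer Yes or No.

No

Player 1 plays T: E[T] = 0.4·(9) + 0.4·(11) + 0.2·(9) = 9.8; E[B] = -2.6. Best-responding. ✓
Player 2 (type α), facing T: A gives -6, B gives 8, C gives 2. Proposed A is not best — profitable deviation exists. ✗
Player 2 (type β), facing T: A gives -4, B gives 10, C gives 5. Proposed B is best. ✓
Player 2 (type γ), facing T: A gives 10, B gives 9, C gives 7. Proposed A is best. ✓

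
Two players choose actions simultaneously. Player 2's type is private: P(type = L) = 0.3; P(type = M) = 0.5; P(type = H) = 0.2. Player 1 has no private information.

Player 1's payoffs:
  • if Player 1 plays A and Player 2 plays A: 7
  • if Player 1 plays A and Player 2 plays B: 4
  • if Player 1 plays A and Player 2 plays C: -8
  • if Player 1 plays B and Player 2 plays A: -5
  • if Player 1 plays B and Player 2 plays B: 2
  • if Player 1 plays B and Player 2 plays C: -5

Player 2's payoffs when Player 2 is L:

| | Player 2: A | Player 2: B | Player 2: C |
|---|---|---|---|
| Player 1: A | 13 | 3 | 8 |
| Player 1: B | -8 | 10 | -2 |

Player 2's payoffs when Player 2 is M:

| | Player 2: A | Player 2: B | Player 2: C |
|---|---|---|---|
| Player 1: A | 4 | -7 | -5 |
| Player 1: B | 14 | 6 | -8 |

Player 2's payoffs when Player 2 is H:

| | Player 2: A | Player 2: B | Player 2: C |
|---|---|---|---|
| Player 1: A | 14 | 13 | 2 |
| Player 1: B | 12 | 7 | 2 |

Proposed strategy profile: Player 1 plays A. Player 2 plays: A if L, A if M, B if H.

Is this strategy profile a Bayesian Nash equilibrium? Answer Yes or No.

Player 1 plays A: E[A] = 0.3·(7) + 0.5·(7) + 0.2·(4) = 6.4; E[B] = -3.6. Best-responding. ✓
Player 2 (type L), facing A: A gives 13, B gives 3, C gives 8. Proposed A is best. ✓
Player 2 (type M), facing A: A gives 4, B gives -7, C gives -5. Proposed A is best. ✓
Player 2 (type H), facing A: A gives 14, B gives 13, C gives 2. Proposed B is not best — profitable deviation exists. ✗

No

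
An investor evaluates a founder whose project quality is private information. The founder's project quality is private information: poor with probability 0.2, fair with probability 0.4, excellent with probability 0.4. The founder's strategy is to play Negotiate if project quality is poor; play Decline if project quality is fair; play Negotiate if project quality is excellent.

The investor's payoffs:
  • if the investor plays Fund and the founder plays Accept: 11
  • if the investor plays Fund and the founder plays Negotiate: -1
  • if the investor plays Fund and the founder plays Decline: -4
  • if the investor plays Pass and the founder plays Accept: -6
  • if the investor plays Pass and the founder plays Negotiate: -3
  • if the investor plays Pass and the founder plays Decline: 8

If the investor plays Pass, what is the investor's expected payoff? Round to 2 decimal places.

1.40

E[Pass] = 0.2·(-3) + 0.4·8 + 0.4·(-3) = (-0.6) + 3.2 + (-1.2) = 1.4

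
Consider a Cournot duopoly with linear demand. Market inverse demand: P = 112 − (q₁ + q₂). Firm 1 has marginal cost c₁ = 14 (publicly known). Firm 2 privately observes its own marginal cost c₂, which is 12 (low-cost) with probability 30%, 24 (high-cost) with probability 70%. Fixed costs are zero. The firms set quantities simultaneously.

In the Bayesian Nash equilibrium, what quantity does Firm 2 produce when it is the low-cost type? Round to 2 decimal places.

Type-c best response for Firm 2: q₂(c) = (112 − c)/2 − q₁/2.
Firm 1 maximizes expected profit; its first-order condition is 112 − 2q₁ − E[q₂] − 14 = 0.
Substituting E[q₂] and solving: E[c₂] = 20.4, so q₁ = (112 − 2·14 + 20.4)/3 = 34.8.
q₂(low-cost) = (112 − 12 − 34.8)/2 = 32.6.

32.60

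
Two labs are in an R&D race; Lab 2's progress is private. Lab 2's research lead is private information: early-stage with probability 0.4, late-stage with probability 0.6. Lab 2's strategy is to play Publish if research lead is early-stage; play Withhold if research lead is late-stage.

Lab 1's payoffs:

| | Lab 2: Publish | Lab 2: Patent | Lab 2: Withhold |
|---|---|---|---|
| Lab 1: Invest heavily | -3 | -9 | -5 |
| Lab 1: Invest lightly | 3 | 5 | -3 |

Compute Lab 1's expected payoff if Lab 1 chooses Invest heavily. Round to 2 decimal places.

-4.20

E[Invest heavily] = 0.4·(-3) + 0.6·(-5) = (-1.2) + (-3) = -4.2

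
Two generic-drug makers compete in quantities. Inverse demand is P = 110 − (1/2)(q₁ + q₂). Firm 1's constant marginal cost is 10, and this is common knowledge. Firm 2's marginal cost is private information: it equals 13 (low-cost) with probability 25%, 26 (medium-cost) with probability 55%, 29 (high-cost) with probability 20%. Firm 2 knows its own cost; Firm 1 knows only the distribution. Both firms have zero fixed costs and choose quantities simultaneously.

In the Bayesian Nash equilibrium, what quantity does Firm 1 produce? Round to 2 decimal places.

75.57

Type-c best response for Firm 2: q₂(c) = (110 − c) − q₁/2.
Firm 1 maximizes expected profit; its first-order condition is 110 − q₁ − (1/2)E[q₂] − 10 = 0.
Substituting E[q₂] and solving: E[c₂] = 23.35, so q₁ = (110 − 2·10 + 23.35)/(3/2) = 75.5667.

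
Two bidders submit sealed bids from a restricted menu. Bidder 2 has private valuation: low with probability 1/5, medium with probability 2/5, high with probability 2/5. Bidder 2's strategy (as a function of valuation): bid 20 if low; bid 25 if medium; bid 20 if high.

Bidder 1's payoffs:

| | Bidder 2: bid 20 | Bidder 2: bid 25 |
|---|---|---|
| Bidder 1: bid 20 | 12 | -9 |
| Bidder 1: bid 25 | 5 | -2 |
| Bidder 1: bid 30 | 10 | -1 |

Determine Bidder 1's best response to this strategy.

E[bid 20] = 1/5·(12) + 2/5·(-9) + 2/5·(12) = 18/5
E[bid 25] = 1/5·(5) + 2/5·(-2) + 2/5·(5) = 11/5
E[bid 30] = 1/5·(10) + 2/5·(-1) + 2/5·(10) = 28/5
Best response: bid 30 (28/5 is the largest).

bid 30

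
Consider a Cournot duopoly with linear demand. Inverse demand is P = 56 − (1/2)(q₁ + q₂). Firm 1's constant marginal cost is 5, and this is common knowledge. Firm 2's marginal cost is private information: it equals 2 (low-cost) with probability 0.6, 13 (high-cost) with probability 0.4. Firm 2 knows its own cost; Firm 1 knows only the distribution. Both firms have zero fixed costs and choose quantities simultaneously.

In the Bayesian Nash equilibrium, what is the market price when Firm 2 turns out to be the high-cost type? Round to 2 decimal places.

Firm 2 with cost c maximizes (56 − (1/2)(q₁+q₂) − c)·q₂, giving q₂(c) = (56 − c − (1/2)q₁).
E[c₂] = 0.6·2 + 0.4·13 = 6.4
Firm 1's FOC against E[q₂] yields q₁ = (56 − 2·5 + E[c₂])/(3/2) = (56 − 10 + 6.4)/(3/2) = 34.9333.
q₂(high-cost) = 25.5333, so P = 56 − (1/2)·(34.9333 + 25.5333) = 25.7667.

25.77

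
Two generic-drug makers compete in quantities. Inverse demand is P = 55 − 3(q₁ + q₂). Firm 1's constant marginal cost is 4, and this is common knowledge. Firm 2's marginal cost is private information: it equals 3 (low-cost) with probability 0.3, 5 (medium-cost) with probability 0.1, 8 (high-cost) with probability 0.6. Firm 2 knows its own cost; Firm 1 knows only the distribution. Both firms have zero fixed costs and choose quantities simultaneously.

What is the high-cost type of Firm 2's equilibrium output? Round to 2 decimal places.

4.88

Firm 2 with cost c maximizes (55 − 3(q₁+q₂) − c)·q₂, giving q₂(c) = (55 − c − 3q₁)/6.
E[c₂] = 0.3·3 + 0.1·5 + 0.6·8 = 6.2
Firm 1's FOC against E[q₂] yields q₁ = (55 − 2·4 + E[c₂])/9 = (55 − 8 + 6.2)/9 = 5.91111.
q₂(high-cost) = (55 − 8 − 3·5.91111)/6 = 4.87778.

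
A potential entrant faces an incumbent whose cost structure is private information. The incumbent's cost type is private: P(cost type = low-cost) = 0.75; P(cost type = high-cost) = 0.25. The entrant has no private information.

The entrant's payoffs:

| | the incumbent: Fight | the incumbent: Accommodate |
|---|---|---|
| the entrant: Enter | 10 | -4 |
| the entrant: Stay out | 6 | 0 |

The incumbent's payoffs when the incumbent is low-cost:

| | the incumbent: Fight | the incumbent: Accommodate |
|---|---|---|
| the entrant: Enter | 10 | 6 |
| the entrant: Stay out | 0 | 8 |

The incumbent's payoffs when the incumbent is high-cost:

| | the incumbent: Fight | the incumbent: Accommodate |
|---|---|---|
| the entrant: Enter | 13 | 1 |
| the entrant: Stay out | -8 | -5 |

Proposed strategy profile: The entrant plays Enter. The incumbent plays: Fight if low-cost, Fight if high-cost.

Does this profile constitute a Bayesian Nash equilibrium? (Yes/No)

The entrant plays Enter: E[Enter] = 0.75·(10) + 0.25·(10) = 10; E[Stay out] = 6. Best-responding. ✓
The incumbent (cost type low-cost), facing Enter: Fight gives 10, Accommodate gives 6. Proposed Fight is best. ✓
The incumbent (cost type high-cost), facing Enter: Fight gives 13, Accommodate gives 1. Proposed Fight is best. ✓

Yes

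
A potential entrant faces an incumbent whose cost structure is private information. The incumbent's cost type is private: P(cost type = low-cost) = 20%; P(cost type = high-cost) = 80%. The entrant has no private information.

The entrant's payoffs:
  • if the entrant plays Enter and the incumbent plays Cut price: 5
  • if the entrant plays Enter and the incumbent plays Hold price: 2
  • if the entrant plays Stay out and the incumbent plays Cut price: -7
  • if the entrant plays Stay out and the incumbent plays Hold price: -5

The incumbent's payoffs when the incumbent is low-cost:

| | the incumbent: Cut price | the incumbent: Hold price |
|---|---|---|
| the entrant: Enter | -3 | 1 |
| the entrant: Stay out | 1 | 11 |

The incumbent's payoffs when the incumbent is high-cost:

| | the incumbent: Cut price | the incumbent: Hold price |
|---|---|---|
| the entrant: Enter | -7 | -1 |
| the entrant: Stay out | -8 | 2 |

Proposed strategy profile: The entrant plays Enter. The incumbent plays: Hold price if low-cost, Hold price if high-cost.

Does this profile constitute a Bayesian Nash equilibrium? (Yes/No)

Yes

A profile is a BNE iff every type of every player is best-responding given beliefs about the other side.
The entrant plays Enter: E[Enter] = 0.2·(2) + 0.8·(2) = 2; E[Stay out] = -5. Best-responding. ✓
The incumbent (cost type low-cost), facing Enter: Cut price gives -3, Hold price gives 1. Proposed Hold price is best. ✓
The incumbent (cost type high-cost), facing Enter: Cut price gives -7, Hold price gives -1. Proposed Hold price is best. ✓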